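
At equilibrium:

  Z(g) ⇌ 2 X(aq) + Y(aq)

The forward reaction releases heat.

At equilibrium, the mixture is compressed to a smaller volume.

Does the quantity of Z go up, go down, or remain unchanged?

decreases

Gas moles: reactants 1, products 0 (Δn_gas = -1). Compression shifts the system toward the side with fewer moles of gas — to the right.
The net shift is to the right. Z is a reactant, so its amount decreases.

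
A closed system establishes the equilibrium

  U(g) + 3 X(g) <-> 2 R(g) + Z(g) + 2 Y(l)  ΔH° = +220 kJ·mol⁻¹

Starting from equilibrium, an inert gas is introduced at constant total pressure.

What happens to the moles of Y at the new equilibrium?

decreases

Adding inert gas at constant total pressure expands the volume and lowers every reacting partial pressure. With Δn_gas = 3 − 4 = -1, Q moves away from K toward the side with fewer gas moles, so the system shifts toward the side with more gas moles — to the left.
The net shift is to the left. Y is a product, so its amount decreases.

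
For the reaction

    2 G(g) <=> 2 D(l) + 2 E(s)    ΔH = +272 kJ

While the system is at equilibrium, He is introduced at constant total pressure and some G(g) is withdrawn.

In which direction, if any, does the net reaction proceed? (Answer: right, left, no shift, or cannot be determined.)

left

Adding inert gas at constant total pressure expands the volume and lowers every reacting partial pressure. With Δn_gas = 0 − 2 = -2, Q moves away from K toward the side with fewer gas moles, so the system shifts toward the side with more gas moles — to the left.
Removing G (g), a reactant, drives the reaction to the left.
All effects act in the same direction — net shift to the left.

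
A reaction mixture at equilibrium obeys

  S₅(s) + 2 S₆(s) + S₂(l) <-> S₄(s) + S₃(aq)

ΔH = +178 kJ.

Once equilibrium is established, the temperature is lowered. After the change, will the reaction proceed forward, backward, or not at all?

left

The forward reaction is endothermic. Lowering T favours the exothermic direction — shift to the left.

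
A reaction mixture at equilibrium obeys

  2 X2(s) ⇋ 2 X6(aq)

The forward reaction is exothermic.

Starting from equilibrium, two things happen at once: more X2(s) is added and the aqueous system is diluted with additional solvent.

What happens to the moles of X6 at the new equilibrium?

X2 is a pure solid; its activity is 1 regardless of amount, so Q is unaffected — no shift from this change.
Dilution lowers every aqueous concentration by the same factor. Δn_aq = 2 − 0 = +2, so the system shifts toward the side with more dissolved moles — to the right.
The net shift is to the right. X6 is a product, so its amount increases.

increases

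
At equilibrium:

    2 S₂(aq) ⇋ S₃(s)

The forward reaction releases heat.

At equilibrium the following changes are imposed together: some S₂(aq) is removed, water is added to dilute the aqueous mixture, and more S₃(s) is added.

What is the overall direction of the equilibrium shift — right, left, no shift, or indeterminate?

left

Removing S₂ (aq), a reactant, drives the reaction to the left.
Dilution lowers every aqueous concentration by the same factor. Δn_aq = 0 − 2 = -2, so the system shifts toward the side with more dissolved moles — to the left.
S₃ is a pure solid; its activity is 1 regardless of amount, so Q is unaffected — no shift from this change.
Only the nonzero effect(s) matter; the net shift is to the left.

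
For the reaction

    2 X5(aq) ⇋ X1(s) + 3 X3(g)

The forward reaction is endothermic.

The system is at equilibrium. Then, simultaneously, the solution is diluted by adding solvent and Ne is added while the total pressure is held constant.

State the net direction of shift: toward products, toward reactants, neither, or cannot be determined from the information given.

cannot be determined

Dilution lowers every aqueous concentration by the same factor. Δn_aq = 0 − 2 = -2, so the system shifts toward the side with more dissolved moles — to the left.
Adding inert gas at constant total pressure expands the volume and lowers every reacting partial pressure. With Δn_gas = 3 − 0 = +3, Q moves away from K toward the side with fewer gas moles, so the system shifts toward the side with more gas moles — to the right.
The individual effects push in opposite directions; without quantitative information the net direction cannot be determined.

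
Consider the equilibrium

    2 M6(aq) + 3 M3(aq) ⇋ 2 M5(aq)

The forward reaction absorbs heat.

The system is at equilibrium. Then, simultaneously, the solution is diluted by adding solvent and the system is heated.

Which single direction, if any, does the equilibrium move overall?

cannot be determined

Dilution lowers every aqueous concentration by the same factor. Δn_aq = 2 − 5 = -3, so the system shifts toward the side with more dissolved moles — to the left.
The forward reaction is endothermic. Raising T favours the endothermic direction — shift to the right.
The individual effects push in opposite directions; without quantitative information the net direction cannot be determined.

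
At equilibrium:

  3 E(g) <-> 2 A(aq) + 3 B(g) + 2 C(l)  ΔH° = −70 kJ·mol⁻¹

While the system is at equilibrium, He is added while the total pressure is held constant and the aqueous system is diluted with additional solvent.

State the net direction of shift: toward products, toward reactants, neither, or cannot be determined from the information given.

Adding inert gas at constant total pressure expands the volume, scaling every reacting partial pressure by the same factor. Δn_gas = 3 − 3 = 0, so Q is unchanged — no shift.
Dilution lowers every aqueous concentration by the same factor. Δn_aq = 2 − 0 = +2, so the system shifts toward the side with more dissolved moles — to the right.
Only the nonzero effect(s) matter; the net shift is to the right.

right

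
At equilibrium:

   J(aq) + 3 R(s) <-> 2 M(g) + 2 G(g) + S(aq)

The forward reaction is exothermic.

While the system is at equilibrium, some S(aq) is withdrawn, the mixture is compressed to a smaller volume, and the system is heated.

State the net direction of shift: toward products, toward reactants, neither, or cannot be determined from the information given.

cannot be determined

Removing S (aq), a product, drives the reaction to the right.
Gas moles: reactants 0, products 4 (Δn_gas = +4). Compression shifts the system toward the side with fewer moles of gas — to the left.
The forward reaction is exothermic. Raising T favours the endothermic direction — shift to the left.
The individual effects push in opposite directions; without quantitative information the net direction cannot be determined.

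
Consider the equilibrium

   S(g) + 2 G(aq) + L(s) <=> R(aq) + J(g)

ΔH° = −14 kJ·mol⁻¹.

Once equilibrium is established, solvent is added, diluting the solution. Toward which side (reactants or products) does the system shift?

Dilution lowers every aqueous concentration by the same factor. Δn_aq = 1 − 2 = -1, so the system shifts toward the side with more dissolved moles — to the left.

left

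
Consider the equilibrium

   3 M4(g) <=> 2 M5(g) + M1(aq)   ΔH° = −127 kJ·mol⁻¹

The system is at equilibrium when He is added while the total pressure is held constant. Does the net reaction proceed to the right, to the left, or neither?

Adding inert gas at constant total pressure expands the volume and lowers every reacting partial pressure. With Δn_gas = 2 − 3 = -1, Q moves away from K toward the side with fewer gas moles, so the system shifts toward the side with more gas moles — to the left.

left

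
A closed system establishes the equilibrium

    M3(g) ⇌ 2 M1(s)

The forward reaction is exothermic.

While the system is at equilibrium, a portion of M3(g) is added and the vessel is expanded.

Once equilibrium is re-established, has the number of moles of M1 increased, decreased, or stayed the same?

cannot be determined

Adding M3 (g), a reactant, drives the reaction to the right.
Gas moles: reactants 1, products 0 (Δn_gas = -1). Expansion shifts the system toward the side with more moles of gas — to the left.
The two effects oppose each other, so the net shift — and hence the change in M1 — cannot be determined from the given information.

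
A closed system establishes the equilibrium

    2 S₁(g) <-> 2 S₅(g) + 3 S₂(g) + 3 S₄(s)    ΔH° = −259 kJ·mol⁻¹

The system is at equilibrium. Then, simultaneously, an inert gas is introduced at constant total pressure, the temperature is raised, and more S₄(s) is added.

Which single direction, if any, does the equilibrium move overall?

cannot be determined

Adding inert gas at constant total pressure expands the volume and lowers every reacting partial pressure. With Δn_gas = 5 − 2 = +3, Q moves away from K toward the side with fewer gas moles, so the system shifts toward the side with more gas moles — to the right.
The forward reaction is exothermic. Raising T favours the endothermic direction — shift to the left.
S₄ is a pure solid; its activity is 1 regardless of amount, so Q is unaffected — no shift from this change.
The individual effects push in opposite directions; without quantitative information the net direction cannot be determined.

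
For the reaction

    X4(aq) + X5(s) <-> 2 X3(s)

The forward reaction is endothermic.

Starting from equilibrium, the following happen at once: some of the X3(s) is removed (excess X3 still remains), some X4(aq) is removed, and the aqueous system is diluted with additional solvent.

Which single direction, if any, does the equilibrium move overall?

left

X3 is a pure solid; its activity is 1 regardless of amount, so Q is unaffected — no shift from this change.
Removing X4 (aq), a reactant, drives the reaction to the left.
Dilution lowers every aqueous concentration by the same factor. Δn_aq = 0 − 1 = -1, so the system shifts toward the side with more dissolved moles — to the left.
Only the nonzero effect(s) matter; the net shift is to the left.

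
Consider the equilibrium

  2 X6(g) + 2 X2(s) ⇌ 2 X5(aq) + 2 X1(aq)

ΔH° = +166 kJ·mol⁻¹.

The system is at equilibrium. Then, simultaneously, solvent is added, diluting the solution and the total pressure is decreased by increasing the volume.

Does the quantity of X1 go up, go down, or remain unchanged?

cannot be determined

Dilution lowers every aqueous concentration by the same factor. Δn_aq = 4 − 0 = +4, so the system shifts toward the side with more dissolved moles — to the right.
Gas moles: reactants 2, products 0 (Δn_gas = -2). Expansion shifts the system toward the side with more moles of gas — to the left.
The two effects oppose each other, so the net shift — and hence the change in X1 — cannot be determined from the given information.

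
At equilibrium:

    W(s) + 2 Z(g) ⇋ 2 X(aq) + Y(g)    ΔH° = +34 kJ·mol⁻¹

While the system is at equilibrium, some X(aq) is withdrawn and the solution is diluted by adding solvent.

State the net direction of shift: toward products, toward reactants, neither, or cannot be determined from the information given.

Removing X (aq), a product, drives the reaction to the right.
Dilution lowers every aqueous concentration by the same factor. Δn_aq = 2 − 0 = +2, so the system shifts toward the side with more dissolved moles — to the right.
All effects act in the same direction — net shift to the right.

right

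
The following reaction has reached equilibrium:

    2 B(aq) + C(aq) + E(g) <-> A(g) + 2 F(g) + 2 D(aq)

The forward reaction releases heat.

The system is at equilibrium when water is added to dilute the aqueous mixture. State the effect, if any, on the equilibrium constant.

The equilibrium constant depends only on temperature. This perturbation may move the position of equilibrium, but since T is unchanged, K itself is unchanged.

unchanged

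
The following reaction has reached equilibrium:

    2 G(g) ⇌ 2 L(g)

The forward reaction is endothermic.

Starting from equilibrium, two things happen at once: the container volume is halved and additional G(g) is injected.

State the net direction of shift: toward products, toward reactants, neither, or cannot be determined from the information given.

Gas moles: reactants 2, products 2. Δn_gas = 0, so a volume change leaves Q equal to K — no shift from this change.
Adding G (g), a reactant, drives the reaction to the right.
Only the nonzero effect(s) matter; the net shift is to the right.

right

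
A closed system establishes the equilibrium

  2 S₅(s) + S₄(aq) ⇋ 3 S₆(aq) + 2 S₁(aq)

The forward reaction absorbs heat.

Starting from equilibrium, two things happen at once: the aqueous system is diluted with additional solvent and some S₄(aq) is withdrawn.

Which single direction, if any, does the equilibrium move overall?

Dilution lowers every aqueous concentration by the same factor. Δn_aq = 5 − 1 = +4, so the system shifts toward the side with more dissolved moles — to the right.
Removing S₄ (aq), a reactant, drives the reaction to the left.
The individual effects push in opposite directions; without quantitative information the net direction cannot be determined.

cannot be determined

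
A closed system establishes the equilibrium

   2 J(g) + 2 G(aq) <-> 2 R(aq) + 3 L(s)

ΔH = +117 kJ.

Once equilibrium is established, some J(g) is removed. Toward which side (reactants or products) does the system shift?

Removing J (g), a reactant, drives the reaction to the left.

left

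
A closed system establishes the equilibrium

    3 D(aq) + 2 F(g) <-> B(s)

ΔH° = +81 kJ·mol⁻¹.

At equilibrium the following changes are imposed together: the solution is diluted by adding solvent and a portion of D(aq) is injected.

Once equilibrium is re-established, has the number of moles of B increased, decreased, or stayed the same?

cannot be determined

Dilution lowers every aqueous concentration by the same factor. Δn_aq = 0 − 3 = -3, so the system shifts toward the side with more dissolved moles — to the left.
Adding D (aq), a reactant, drives the reaction to the right.
The two effects oppose each other, so the net shift — and hence the change in B — cannot be determined from the given information.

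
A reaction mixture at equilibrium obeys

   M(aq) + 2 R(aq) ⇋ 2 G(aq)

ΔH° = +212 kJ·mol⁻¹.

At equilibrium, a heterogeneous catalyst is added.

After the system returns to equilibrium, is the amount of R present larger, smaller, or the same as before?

A catalyst speeds both forward and reverse rates equally; it changes neither Q nor K — no shift from this change.
No net shift occurs, so the amount of R is unchanged.

unchanged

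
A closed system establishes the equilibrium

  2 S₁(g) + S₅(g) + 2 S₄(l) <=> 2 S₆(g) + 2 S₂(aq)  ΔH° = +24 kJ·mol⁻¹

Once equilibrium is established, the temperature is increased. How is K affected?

increases

K depends on temperature via the van 't Hoff relation. The forward reaction is endothermic, so raising T increases K.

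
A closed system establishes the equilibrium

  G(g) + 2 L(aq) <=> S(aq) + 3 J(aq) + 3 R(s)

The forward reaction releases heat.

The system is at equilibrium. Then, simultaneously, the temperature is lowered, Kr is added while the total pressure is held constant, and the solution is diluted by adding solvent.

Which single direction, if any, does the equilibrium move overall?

The forward reaction is exothermic. Lowering T favours the exothermic direction — shift to the right.
Adding inert gas at constant total pressure expands the volume and lowers every reacting partial pressure. With Δn_gas = 0 − 1 = -1, Q moves away from K toward the side with fewer gas moles, so the system shifts toward the side with more gas moles — to the left.
Dilution lowers every aqueous concentration by the same factor. Δn_aq = 4 − 2 = +2, so the system shifts toward the side with more dissolved moles — to the right.
The individual effects push in opposite directions; without quantitative information the net direction cannot be determined.

cannot be determined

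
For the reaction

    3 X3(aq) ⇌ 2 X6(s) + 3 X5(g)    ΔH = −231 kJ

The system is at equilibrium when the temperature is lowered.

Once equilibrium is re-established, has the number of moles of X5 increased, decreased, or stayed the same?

increases

The forward reaction is exothermic. Lowering T favours the exothermic direction — shift to the right.
The net shift is to the right. X5 is a product, so its amount increases.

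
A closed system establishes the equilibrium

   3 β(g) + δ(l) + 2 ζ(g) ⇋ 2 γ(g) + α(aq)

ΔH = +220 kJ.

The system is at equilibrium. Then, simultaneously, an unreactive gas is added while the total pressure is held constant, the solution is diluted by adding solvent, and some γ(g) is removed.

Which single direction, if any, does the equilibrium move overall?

cannot be determined

Adding inert gas at constant total pressure expands the volume and lowers every reacting partial pressure. With Δn_gas = 2 − 5 = -3, Q moves away from K toward the side with fewer gas moles, so the system shifts toward the side with more gas moles — to the left.
Dilution lowers every aqueous concentration by the same factor. Δn_aq = 1 − 0 = +1, so the system shifts toward the side with more dissolved moles — to the right.
Removing γ (g), a product, drives the reaction to the right.
The individual effects push in opposite directions; without quantitative information the net direction cannot be determined.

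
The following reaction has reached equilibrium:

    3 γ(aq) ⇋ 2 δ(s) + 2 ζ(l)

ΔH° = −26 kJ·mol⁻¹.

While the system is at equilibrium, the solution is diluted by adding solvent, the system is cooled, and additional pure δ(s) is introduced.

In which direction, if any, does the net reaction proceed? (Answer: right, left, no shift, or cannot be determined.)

cannot be determined

Dilution lowers every aqueous concentration by the same factor. Δn_aq = 0 − 3 = -3, so the system shifts toward the side with more dissolved moles — to the left.
The forward reaction is exothermic. Lowering T favours the exothermic direction — shift to the right.
δ is a pure solid; its activity is 1 regardless of amount, so Q is unaffected — no shift from this change.
The individual effects push in opposite directions; without quantitative information the net direction cannot be determined.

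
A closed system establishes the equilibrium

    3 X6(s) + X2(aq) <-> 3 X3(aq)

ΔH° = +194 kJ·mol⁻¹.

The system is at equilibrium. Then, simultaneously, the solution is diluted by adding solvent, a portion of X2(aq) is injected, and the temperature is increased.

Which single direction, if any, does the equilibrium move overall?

right

Dilution lowers every aqueous concentration by the same factor. Δn_aq = 3 − 1 = +2, so the system shifts toward the side with more dissolved moles — to the right.
Adding X2 (aq), a reactant, drives the reaction to the right.
The forward reaction is endothermic. Raising T favours the endothermic direction — shift to the right.
All effects act in the same direction — net shift to the right.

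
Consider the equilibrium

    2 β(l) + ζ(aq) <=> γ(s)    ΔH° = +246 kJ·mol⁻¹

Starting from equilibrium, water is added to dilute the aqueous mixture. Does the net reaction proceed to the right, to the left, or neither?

left

Dilution lowers every aqueous concentration by the same factor. Δn_aq = 0 − 1 = -1, so the system shifts toward the side with more dissolved moles — to the left.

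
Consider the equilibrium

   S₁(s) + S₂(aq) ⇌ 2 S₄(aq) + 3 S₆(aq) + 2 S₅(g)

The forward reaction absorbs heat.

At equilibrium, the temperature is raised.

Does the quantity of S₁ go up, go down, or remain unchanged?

The forward reaction is endothermic. Raising T favours the endothermic direction — shift to the right.
The net shift is to the right. S₁ is a reactant, so its amount decreases.

decreases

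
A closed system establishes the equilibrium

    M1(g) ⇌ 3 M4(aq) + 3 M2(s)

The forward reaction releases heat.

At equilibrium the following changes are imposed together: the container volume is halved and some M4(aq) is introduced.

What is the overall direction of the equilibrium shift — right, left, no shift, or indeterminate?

cannot be determined

Gas moles: reactants 1, products 0 (Δn_gas = -1). Compression shifts the system toward the side with fewer moles of gas — to the right.
Adding M4 (aq), a product, drives the reaction to the left.
The individual effects push in opposite directions; without quantitative information the net direction cannot be determined.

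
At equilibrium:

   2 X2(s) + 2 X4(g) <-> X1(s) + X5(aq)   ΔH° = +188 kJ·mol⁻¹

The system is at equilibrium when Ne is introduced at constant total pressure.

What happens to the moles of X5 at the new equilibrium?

decreases

Adding inert gas at constant total pressure expands the volume and lowers every reacting partial pressure. With Δn_gas = 0 − 2 = -2, Q moves away from K toward the side with fewer gas moles, so the system shifts toward the side with more gas moles — to the left.
The net shift is to the left. X5 is a product, so its amount decreases.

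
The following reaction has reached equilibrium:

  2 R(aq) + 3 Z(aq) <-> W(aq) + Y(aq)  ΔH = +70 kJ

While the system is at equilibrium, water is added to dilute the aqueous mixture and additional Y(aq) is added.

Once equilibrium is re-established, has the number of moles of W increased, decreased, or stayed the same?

Dilution lowers every aqueous concentration by the same factor. Δn_aq = 2 − 5 = -3, so the system shifts toward the side with more dissolved moles — to the left.
Adding Y (aq), a product, drives the reaction to the left.
The net shift is to the left. W is a product, so its amount decreases.

decreases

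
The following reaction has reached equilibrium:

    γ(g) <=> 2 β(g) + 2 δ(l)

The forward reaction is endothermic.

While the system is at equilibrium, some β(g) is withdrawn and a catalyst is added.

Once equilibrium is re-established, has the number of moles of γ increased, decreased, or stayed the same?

decreases

Removing β (g), a product, drives the reaction to the right.
A catalyst speeds both forward and reverse rates equally; it changes neither Q nor K — no shift from this change.
The net shift is to the right. γ is a reactant, so its amount decreases.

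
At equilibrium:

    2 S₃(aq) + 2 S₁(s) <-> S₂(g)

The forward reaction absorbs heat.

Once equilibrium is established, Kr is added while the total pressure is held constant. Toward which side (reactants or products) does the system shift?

Adding inert gas at constant total pressure expands the volume and lowers every reacting partial pressure. With Δn_gas = 1 − 0 = +1, Q moves away from K toward the side with fewer gas moles, so the system shifts toward the side with more gas moles — to the right.

right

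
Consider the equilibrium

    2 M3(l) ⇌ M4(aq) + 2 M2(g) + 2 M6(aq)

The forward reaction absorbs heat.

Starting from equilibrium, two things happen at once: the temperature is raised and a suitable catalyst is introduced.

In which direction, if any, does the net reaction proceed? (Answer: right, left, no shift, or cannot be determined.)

right

The forward reaction is endothermic. Raising T favours the endothermic direction — shift to the right.
A catalyst speeds both forward and reverse rates equally; it changes neither Q nor K — no shift from this change.
Only the nonzero effect(s) matter; the net shift is to the right.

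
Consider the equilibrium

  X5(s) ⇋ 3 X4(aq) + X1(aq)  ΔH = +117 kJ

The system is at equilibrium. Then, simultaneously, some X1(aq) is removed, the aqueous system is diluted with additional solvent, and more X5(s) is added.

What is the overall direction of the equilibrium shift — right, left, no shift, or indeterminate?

Removing X1 (aq), a product, drives the reaction to the right.
Dilution lowers every aqueous concentration by the same factor. Δn_aq = 4 − 0 = +4, so the system shifts toward the side with more dissolved moles — to the right.
X5 is a pure solid; its activity is 1 regardless of amount, so Q is unaffected — no shift from this change.
Only the nonzero effect(s) matter; the net shift is to the right.

right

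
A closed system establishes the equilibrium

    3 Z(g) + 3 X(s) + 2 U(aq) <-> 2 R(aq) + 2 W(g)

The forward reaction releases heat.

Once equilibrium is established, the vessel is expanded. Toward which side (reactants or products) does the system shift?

left

Gas moles: reactants 3, products 2 (Δn_gas = -1). Expansion shifts the system toward the side with more moles of gas — to the left.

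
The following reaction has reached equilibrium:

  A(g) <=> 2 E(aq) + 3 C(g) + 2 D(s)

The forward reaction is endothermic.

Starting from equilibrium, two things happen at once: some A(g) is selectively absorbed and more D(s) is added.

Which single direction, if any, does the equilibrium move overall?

Removing A (g), a reactant, drives the reaction to the left.
D is a pure solid; its activity is 1 regardless of amount, so Q is unaffected — no shift from this change.
Only the nonzero effect(s) matter; the net shift is to the left.

left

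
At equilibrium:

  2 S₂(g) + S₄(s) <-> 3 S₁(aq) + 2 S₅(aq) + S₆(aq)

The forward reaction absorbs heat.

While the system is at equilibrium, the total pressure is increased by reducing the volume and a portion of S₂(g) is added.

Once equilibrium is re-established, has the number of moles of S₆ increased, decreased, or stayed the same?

increases

Gas moles: reactants 2, products 0 (Δn_gas = -2). Compression shifts the system toward the side with fewer moles of gas — to the right.
Adding S₂ (g), a reactant, drives the reaction to the right.
The net shift is to the right. S₆ is a product, so its amount increases.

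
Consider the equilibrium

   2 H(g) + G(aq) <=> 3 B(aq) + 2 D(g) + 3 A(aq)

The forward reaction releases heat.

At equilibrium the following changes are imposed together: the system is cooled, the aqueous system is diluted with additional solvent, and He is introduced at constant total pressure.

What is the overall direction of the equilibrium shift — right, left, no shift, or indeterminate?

right

The forward reaction is exothermic. Lowering T favours the exothermic direction — shift to the right.
Dilution lowers every aqueous concentration by the same factor. Δn_aq = 6 − 1 = +5, so the system shifts toward the side with more dissolved moles — to the right.
Adding inert gas at constant total pressure expands the volume, scaling every reacting partial pressure by the same factor. Δn_gas = 2 − 2 = 0, so Q is unchanged — no shift.
Only the nonzero effect(s) matter; the net shift is to the right.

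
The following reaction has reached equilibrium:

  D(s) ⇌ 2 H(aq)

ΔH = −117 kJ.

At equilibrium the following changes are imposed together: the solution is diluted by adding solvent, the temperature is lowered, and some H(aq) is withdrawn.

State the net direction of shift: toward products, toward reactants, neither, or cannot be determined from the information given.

right

Dilution lowers every aqueous concentration by the same factor. Δn_aq = 2 − 0 = +2, so the system shifts toward the side with more dissolved moles — to the right.
The forward reaction is exothermic. Lowering T favours the exothermic direction — shift to the right.
Removing H (aq), a product, drives the reaction to the right.
All effects act in the same direction — net shift to the right.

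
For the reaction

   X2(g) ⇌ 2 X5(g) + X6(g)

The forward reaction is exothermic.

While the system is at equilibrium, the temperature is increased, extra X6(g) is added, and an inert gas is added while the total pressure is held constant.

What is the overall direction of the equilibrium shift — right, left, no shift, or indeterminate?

The forward reaction is exothermic. Raising T favours the endothermic direction — shift to the left.
Adding X6 (g), a product, drives the reaction to the left.
Adding inert gas at constant total pressure expands the volume and lowers every reacting partial pressure. With Δn_gas = 3 − 1 = +2, Q moves away from K toward the side with fewer gas moles, so the system shifts toward the side with more gas moles — to the right.
The individual effects push in opposite directions; without quantitative information the net direction cannot be determined.

cannot be determined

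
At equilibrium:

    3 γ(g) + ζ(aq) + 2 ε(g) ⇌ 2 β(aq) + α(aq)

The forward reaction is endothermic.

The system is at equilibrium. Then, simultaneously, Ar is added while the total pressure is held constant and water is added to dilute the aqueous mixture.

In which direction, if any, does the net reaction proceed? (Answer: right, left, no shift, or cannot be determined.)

Adding inert gas at constant total pressure expands the volume and lowers every reacting partial pressure. With Δn_gas = 0 − 5 = -5, Q moves away from K toward the side with fewer gas moles, so the system shifts toward the side with more gas moles — to the left.
Dilution lowers every aqueous concentration by the same factor. Δn_aq = 3 − 1 = +2, so the system shifts toward the side with more dissolved moles — to the right.
The individual effects push in opposite directions; without quantitative information the net direction cannot be determined.

cannot be determined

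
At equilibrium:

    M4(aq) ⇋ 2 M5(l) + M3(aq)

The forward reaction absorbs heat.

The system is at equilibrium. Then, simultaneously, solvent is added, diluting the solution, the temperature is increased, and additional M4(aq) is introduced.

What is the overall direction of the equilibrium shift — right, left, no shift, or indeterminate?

right

Dilution scales every aqueous concentration by the same factor. Δn_aq = 1 − 1 = 0, so Q is unchanged — no shift.
The forward reaction is endothermic. Raising T favours the endothermic direction — shift to the right.
Adding M4 (aq), a reactant, drives the reaction to the right.
Only the nonzero effect(s) matter; the net shift is to the right.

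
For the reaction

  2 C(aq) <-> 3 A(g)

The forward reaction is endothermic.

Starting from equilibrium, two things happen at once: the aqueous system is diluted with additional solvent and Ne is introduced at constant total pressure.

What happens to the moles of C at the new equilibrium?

Dilution lowers every aqueous concentration by the same factor. Δn_aq = 0 − 2 = -2, so the system shifts toward the side with more dissolved moles — to the left.
Adding inert gas at constant total pressure expands the volume and lowers every reacting partial pressure. With Δn_gas = 3 − 0 = +3, Q moves away from K toward the side with fewer gas moles, so the system shifts toward the side with more gas moles — to the right.
The two effects oppose each other, so the net shift — and hence the change in C — cannot be determined from the given information.

cannot be determined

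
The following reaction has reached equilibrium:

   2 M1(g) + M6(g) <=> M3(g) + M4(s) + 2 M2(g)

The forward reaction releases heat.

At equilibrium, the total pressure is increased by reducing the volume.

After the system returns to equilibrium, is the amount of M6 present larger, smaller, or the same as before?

Gas moles: reactants 3, products 3. Δn_gas = 0, so a volume change leaves Q equal to K — no shift from this change.
No net shift occurs, so the amount of M6 is unchanged.

unchanged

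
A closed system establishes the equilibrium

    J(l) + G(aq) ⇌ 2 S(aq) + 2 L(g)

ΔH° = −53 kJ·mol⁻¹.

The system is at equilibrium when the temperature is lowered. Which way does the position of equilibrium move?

right

The forward reaction is exothermic. Lowering T favours the exothermic direction — shift to the right.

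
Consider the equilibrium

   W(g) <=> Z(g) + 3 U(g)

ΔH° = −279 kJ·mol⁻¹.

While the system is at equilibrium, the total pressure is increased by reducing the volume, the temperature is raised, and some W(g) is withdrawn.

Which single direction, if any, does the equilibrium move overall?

left

Gas moles: reactants 1, products 4 (Δn_gas = +3). Compression shifts the system toward the side with fewer moles of gas — to the left.
The forward reaction is exothermic. Raising T favours the endothermic direction — shift to the left.
Removing W (g), a reactant, drives the reaction to the left.
All effects act in the same direction — net shift to the left.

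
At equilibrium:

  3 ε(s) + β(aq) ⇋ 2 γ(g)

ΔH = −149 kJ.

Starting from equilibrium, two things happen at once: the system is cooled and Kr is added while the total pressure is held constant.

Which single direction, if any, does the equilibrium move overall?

right

The forward reaction is exothermic. Lowering T favours the exothermic direction — shift to the right.
Adding inert gas at constant total pressure expands the volume and lowers every reacting partial pressure. With Δn_gas = 2 − 0 = +2, Q moves away from K toward the side with fewer gas moles, so the system shifts toward the side with more gas moles — to the right.
All effects act in the same direction — net shift to the right.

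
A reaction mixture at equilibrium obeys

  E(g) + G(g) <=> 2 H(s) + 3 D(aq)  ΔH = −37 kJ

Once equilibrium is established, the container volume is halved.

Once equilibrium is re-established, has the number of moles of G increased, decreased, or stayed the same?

Gas moles: reactants 2, products 0 (Δn_gas = -2). Compression shifts the system toward the side with fewer moles of gas — to the right.
The net shift is to the right. G is a reactant, so its amount decreases.

decreases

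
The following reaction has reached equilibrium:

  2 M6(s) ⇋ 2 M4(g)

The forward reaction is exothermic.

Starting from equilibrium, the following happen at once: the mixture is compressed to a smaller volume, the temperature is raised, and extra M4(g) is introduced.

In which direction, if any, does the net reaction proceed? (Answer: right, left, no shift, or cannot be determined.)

left

Gas moles: reactants 0, products 2 (Δn_gas = +2). Compression shifts the system toward the side with fewer moles of gas — to the left.
The forward reaction is exothermic. Raising T favours the endothermic direction — shift to the left.
Adding M4 (g), a product, drives the reaction to the left.
All effects act in the same direction — net shift to the left.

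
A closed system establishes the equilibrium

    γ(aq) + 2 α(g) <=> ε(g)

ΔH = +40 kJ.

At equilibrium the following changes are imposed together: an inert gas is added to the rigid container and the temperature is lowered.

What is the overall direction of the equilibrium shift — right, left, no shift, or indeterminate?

left

At constant volume, adding an inert gas leaves every reacting species' partial pressure unchanged, so Q is unchanged — no shift from this change.
The forward reaction is endothermic. Lowering T favours the exothermic direction — shift to the left.
Only the nonzero effect(s) matter; the net shift is to the left.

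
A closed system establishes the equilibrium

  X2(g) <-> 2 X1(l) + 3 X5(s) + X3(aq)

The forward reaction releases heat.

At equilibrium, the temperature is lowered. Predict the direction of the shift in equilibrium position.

The forward reaction is exothermic. Lowering T favours the exothermic direction — shift to the right.

right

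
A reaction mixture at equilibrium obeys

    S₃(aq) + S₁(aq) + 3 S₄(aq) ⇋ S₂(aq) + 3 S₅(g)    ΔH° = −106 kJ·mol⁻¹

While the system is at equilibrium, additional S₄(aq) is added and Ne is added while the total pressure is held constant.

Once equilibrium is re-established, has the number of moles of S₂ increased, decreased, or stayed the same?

Adding S₄ (aq), a reactant, drives the reaction to the right.
Adding inert gas at constant total pressure expands the volume and lowers every reacting partial pressure. With Δn_gas = 3 − 0 = +3, Q moves away from K toward the side with fewer gas moles, so the system shifts toward the side with more gas moles — to the right.
The net shift is to the right. S₂ is a product, so its amount increases.

increases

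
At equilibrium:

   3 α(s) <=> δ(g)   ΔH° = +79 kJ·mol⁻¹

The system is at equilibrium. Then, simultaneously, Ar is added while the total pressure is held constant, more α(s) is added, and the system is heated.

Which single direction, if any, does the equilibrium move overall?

right

Adding inert gas at constant total pressure expands the volume and lowers every reacting partial pressure. With Δn_gas = 1 − 0 = +1, Q moves away from K toward the side with fewer gas moles, so the system shifts toward the side with more gas moles — to the right.
α is a pure solid; its activity is 1 regardless of amount, so Q is unaffected — no shift from this change.
The forward reaction is endothermic. Raising T favours the endothermic direction — shift to the right.
Only the nonzero effect(s) matter; the net shift is to the right.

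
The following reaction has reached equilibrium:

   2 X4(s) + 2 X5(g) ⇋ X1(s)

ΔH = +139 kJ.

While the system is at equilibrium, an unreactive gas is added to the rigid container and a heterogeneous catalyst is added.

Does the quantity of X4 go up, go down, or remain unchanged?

unchanged

At constant volume, adding an inert gas leaves every reacting species' partial pressure unchanged, so Q is unchanged — no shift from this change.
A catalyst speeds both forward and reverse rates equally; it changes neither Q nor K — no shift from this change.
No net shift occurs, so the amount of X4 is unchanged.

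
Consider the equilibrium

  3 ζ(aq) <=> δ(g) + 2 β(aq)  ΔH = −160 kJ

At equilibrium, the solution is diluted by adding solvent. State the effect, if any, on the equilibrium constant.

The equilibrium constant depends only on temperature. This perturbation may move the position of equilibrium, but since T is unchanged, K itself is unchanged.

unchanged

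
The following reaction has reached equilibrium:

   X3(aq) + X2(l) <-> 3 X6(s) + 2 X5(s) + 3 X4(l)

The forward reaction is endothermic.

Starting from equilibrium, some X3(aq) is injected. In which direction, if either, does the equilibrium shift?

right

Adding X3 (aq), a reactant, drives the reaction to the right.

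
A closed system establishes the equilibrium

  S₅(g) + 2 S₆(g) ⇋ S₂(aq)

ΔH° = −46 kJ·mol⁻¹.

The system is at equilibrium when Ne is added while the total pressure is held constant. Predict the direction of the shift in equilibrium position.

Adding inert gas at constant total pressure expands the volume and lowers every reacting partial pressure. With Δn_gas = 0 − 3 = -3, Q moves away from K toward the side with fewer gas moles, so the system shifts toward the side with more gas moles — to the left.

left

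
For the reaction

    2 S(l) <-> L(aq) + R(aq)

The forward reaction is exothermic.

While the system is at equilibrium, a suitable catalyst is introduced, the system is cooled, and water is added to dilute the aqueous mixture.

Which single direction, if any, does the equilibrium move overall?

A catalyst speeds both forward and reverse rates equally; it changes neither Q nor K — no shift from this change.
The forward reaction is exothermic. Lowering T favours the exothermic direction — shift to the right.
Dilution lowers every aqueous concentration by the same factor. Δn_aq = 2 − 0 = +2, so the system shifts toward the side with more dissolved moles — to the right.
Only the nonzero effect(s) matter; the net shift is to the right.

right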